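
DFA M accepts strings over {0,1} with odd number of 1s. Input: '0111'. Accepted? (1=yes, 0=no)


DFA has 2 states: q_even (start, accept=no) and q_odd
Processing string '0111' character by character:
  Position 0: read '0', 1-count=0 -> q_even (no change)
  Position 1: read '1', 1-count=1 -> q_odd
  Position 2: read '1', 1-count=2 -> q_even
  Position 3: read '1', 1-count=3 -> q_odd
Final state: q_odd, total 1s = 3 (odd); the DFA requires an odd count -> accept

1


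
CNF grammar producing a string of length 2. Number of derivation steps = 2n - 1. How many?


Chomsky Normal Form derivation:
String length n = 2
Each step either:
  - Splits a nonterminal into two (n-1 such steps)
  - Converts a nonterminal to terminal (n such steps)
Total = (n-1) + n = 2n - 1
= 2(2) - 1
= 4 - 1
= 3

3


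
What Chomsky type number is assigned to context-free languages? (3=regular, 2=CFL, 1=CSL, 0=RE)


Chomsky hierarchy levels:
  Type 3: Regular (DFA/NFA/regex)
  Type 2: Context-free (PDA)
  Type 1: Context-sensitive
  Type 0: Recursively enumerable (TM)
'context-free' corresponds to Type 2

2


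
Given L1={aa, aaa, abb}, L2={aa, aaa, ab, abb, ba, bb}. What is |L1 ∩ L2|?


L1 = {aa, aaa, abb}
L2 = {aa, aaa, ab, abb, ba, bb}
Checking each string in L1 against L2:
  'aa': in L2? Yes
  'aaa': in L2? Yes
  'abb': in L2? Yes
Intersection = {aa, aaa, abb}
|L1 ∩ L2| = 3

3


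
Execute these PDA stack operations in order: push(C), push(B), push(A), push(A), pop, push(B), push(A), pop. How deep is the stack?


Tracing stack operations:
  push(C) -> stack = [C], depth=1
  push(B) -> stack = [C,B], depth=2
  push(A) -> stack = [C,B,A], depth=3
  push(A) -> stack = [C,B,A,A], depth=4
  pop -> removed A, stack = [C,B,A], depth=3
  push(B) -> stack = [C,B,A,B], depth=4
  push(A) -> stack = [C,B,A,B,A], depth=5
  pop -> removed A, stack = [C,B,A,B], depth=4
Final depth = 4

4


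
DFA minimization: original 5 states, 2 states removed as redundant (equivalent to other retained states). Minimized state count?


Original DFA: 5 states
Redundant states removed: 2
Minimized states = original - removed
= 5 - 2
= 3

3


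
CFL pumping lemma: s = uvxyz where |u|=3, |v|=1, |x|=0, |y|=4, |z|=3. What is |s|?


|s| = |u| + |v| + |x| + |y| + |z|
= 3 + 1 + 0 + 4 + 3
= 4 + 0 + 7
= 4 + 7
= 11

11


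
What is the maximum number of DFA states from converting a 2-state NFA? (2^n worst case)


NFA has 2 states
Subset construction: each DFA state = subset of NFA states
Maximum subsets = 2^2
2^2 = 4

4


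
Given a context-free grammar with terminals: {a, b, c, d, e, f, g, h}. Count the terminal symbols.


Terminal symbols: a, b, c, d, e, f, g, h
Counting each: a (#1), b (#2), c (#3), d (#4), e (#5), f (#6), g (#7), h (#8)
Total = 8

8


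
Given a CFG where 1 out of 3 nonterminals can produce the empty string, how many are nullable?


Nonterminals: {S, A, B}
A nonterminal is nullable if it can derive epsilon
Counting nullable nonterminals: 1
Total nullable = 1

1


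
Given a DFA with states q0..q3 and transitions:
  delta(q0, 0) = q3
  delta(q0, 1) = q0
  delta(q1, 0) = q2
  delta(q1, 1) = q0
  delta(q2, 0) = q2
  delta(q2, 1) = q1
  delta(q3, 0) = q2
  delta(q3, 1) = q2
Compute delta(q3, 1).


Looking up transition function:
delta(q3, 1) in the table
Row: q3, Column: 1
Result: q2

q2


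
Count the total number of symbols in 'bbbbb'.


String: 'bbbbb'
Counting characters:
  'b' appears 5 time(s)
Total length = 0 + 5 = 5

5


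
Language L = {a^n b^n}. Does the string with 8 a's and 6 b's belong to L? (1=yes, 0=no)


Language requires equal numbers of a's and b's
PDA pushes for each 'a', pops for each 'b'
Number of a's = 8
Number of b's = 6
8 != 6 -> Reject

0


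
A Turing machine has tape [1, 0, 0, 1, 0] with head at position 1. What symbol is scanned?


Tape: [1, 0, 0, 1, 0]
Positions: 0 1 2 3 4
Values:    1 0 0 1 0
Head at position 1
tape[1] = 0

0


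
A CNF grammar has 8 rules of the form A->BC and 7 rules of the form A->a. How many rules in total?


CNF allows two rule forms:
  A -> BC (binary): 8 rules
  A -> a (terminal): 7 rules
Total = 8 + 7 = 15

15


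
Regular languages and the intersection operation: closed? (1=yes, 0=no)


Regular languages are closed under all standard operations:
- Union: Yes (product construction)
- Intersection: Yes (product construction)
- Complement: Yes (swap accept/reject)
- Concatenation: Yes (NFA construction)
Operation: intersection -> Closed

1


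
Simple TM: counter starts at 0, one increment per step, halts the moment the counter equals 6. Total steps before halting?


Counter starts at 0. Counting sequence:
  Step 1: counter = 1
  Step 2: counter = 2
  Step 3: counter = 3
  Step 4: counter = 4
  Step 5: counter = 5
  Step 6: counter = 6
Counter reached 6 -> halt
Total steps = 6

6


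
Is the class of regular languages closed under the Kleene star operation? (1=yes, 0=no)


Regular languages are closed under:
- Union (DFA product construction)
- Intersection (DFA product construction)
- Complement (swap accept/reject states)
- Concatenation (NFA construction)
- Kleene star (NFA construction)
Kleene star is in this list
Therefore: closed

1


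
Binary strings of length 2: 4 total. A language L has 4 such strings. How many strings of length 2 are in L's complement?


Alphabet: {0,1}
String length: 2
Total strings of length 2 = 2^2 = 4
Strings in L = 4
Complement = total - |L|
= 4 - 4
= 0

0


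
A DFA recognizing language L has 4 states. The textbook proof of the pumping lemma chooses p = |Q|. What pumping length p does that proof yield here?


Pumping lemma for regular languages (standard proof):
Take p = |Q|, the number of DFA states.
Any string of length >= |Q| passes through |Q|+1 states while reading its first |Q| symbols,
so by pigeonhole some state repeats, giving the loop that can be pumped.
Here |Q| = 4
Therefore the proof uses p = 4

4


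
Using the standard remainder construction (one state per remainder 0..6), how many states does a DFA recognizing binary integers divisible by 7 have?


Divisibility by 7 is tracked via the remainder mod 7: 0, 1, ..., 6
The construction assigns one state to each remainder
Number of remainders = 7

7


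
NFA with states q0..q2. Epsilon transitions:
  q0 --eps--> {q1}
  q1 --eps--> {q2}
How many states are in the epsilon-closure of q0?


Starting from q0
Initialize closure = {q0}
Follow epsilon from q0 -> add q1
Follow epsilon from q1 -> add q2
Final closure: {q0, q1, q2}
Size = 3

3


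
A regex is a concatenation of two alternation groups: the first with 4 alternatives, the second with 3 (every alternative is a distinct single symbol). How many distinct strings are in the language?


First group: 4 alternatives
Second group: 3 alternatives
Concatenation: each choice from group 1 pairs with each from group 2
Total = 4 x 3 = 12

12


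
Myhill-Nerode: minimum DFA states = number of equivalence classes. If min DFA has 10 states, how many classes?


Myhill-Nerode theorem:
Number of equivalence classes = number of states in minimal DFA
Minimal DFA states = 10
Therefore equivalence classes = 10

10


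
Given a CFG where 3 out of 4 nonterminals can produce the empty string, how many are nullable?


Nonterminals: {S, A, B, C}
A nonterminal is nullable if it can derive epsilon
Counting nullable nonterminals: 3
Total nullable = 3

3


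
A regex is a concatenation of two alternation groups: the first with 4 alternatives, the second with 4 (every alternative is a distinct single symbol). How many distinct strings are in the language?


First group: 4 alternatives
Second group: 4 alternatives
Concatenation: each choice from group 1 pairs with each from group 2
Total = 4 x 4 = 16

16


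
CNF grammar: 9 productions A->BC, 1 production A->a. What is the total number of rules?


CNF allows two rule forms:
  A -> BC (binary): 9 rules
  A -> a (terminal): 1 rule
Total = 9 + 1 = 10

10


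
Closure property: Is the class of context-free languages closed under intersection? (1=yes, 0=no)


CFL closure properties:
  Closed under: union, concatenation, Kleene star
  NOT closed under: intersection, complement
Operation 'intersection' is in not-closed list -> No (not closed)

0


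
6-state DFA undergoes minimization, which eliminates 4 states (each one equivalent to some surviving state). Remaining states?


Original DFA: 6 states
Redundant states removed: 4
Minimized states = original - removed
= 6 - 4
= 2

2


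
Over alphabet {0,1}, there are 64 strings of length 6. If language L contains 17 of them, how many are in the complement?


Alphabet: {0,1}
String length: 6
Total strings of length 6 = 2^6 = 64
Strings in L = 17
Complement = total - |L|
= 64 - 17
= 47

47


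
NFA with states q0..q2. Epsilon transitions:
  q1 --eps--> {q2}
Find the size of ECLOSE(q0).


Starting from q0
Initialize closure = {q0}
q0 has no outgoing epsilon transitions -> nothing to add
Final closure: {q0}
Size = 1

1


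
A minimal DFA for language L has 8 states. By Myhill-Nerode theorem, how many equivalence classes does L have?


Myhill-Nerode theorem:
Number of equivalence classes = number of states in minimal DFA
Minimal DFA states = 8
Therefore equivalence classes = 8

8


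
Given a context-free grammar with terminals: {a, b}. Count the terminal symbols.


Terminal symbols: a, b
Counting each: a (#1), b (#2)
Total = 2

2


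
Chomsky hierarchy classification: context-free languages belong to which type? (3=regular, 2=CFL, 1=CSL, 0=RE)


Chomsky hierarchy levels:
  Type 3: Regular (DFA/NFA/regex)
  Type 2: Context-free (PDA)
  Type 1: Context-sensitive
  Type 0: Recursively enumerable (TM)
'context-free' corresponds to Type 2

2


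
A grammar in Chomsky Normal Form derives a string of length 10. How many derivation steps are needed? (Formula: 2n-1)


Chomsky Normal Form derivation:
String length n = 10
Each step either:
  - Splits a nonterminal into two (n-1 such steps)
  - Converts a nonterminal to terminal (n such steps)
Total = (n-1) + n = 2n - 1
= 2(10) - 1
= 20 - 1
= 19

19


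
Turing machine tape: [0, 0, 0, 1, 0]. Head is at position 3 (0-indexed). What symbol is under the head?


Tape: [0, 0, 0, 1, 0]
Positions: 0 1 2 3 4
Values:    0 0 0 1 0
Head at position 3
tape[3] = 1

1


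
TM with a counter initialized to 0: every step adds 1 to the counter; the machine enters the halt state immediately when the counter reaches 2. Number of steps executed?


Counter starts at 0. Counting sequence:
  Step 1: counter = 1
  Step 2: counter = 2
Counter reached 2 -> halt
Total steps = 2

2


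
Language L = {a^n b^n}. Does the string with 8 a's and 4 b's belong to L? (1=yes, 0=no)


Language requires equal numbers of a's and b's
PDA pushes for each 'a', pops for each 'b'
Number of a's = 8
Number of b's = 4
8 != 4 -> Reject

0


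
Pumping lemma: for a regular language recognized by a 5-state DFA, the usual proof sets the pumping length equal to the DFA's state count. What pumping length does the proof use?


Pumping lemma for regular languages (standard proof):
Take p = |Q|, the number of DFA states.
Any string of length >= |Q| passes through |Q|+1 states while reading its first |Q| symbols,
so by pigeonhole some state repeats, giving the loop that can be pumped.
Here |Q| = 5
Therefore the proof uses p = 5

5


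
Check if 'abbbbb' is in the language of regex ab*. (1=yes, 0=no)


Pattern: ab*
String: 'abbbbb'
Pattern requires: exactly one 'a' followed by zero or more 'b's
First char is 'a' -> OK
Rest 'bbbbb': all b's? Yes
Result: 1

1


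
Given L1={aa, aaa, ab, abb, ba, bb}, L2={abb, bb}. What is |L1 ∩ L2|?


L1 = {aa, aaa, ab, abb, ba, bb}
L2 = {abb, bb}
Checking each string in L1 against L2:
  'aa': in L2? No
  'aaa': in L2? No
  'ab': in L2? No
  'abb': in L2? Yes
  'ba': in L2? No
  'bb': in L2? Yes
Intersection = {abb, bb}
|L1 ∩ L2| = 2

2


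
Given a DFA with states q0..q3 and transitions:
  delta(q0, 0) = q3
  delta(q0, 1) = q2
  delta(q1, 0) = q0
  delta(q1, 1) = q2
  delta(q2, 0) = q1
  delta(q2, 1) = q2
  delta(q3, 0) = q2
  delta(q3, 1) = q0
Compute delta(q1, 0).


Looking up transition function:
delta(q1, 0) in the table
Row: q1, Column: 0
Result: q0

q0


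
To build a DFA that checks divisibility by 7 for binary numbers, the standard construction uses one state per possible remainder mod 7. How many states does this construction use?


Divisibility by 7 is tracked via the remainder mod 7: 0, 1, ..., 6
The construction assigns one state to each remainder
Number of remainders = 7

7


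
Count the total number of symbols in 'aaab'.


String: 'aaab'
Counting characters:
  'a' appears 3 time(s)
  'b' appears 1 time(s)
Total length = 3 + 1 = 4

4


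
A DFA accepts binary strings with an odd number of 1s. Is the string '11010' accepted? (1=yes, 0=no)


DFA has 2 states: q_even (start, accept=no) and q_odd
Processing string '11010' character by character:
  Position 0: read '1', 1-count=1 -> q_odd
  Position 1: read '1', 1-count=2 -> q_even
  Position 2: read '0', 1-count=2 -> q_even (no change)
  Position 3: read '1', 1-count=3 -> q_odd
  Position 4: read '0', 1-count=3 -> q_odd (no change)
Final state: q_odd, total 1s = 3 (odd); the DFA requires an odd count -> accept

1


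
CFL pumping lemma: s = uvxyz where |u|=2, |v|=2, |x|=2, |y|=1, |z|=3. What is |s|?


|s| = |u| + |v| + |x| + |y| + |z|
= 2 + 2 + 2 + 1 + 3
= 4 + 2 + 4
= 6 + 4
= 10

10


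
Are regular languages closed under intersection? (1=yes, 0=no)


Regular languages are closed under:
- Union (DFA product construction)
- Intersection (DFA product construction)
- Complement (swap accept/reject states)
- Concatenation (NFA construction)
- Kleene star (NFA construction)
intersection is in this list
Therefore: closed

1


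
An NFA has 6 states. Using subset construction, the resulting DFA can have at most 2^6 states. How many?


NFA has 6 states
Subset construction: each DFA state = subset of NFA states
Maximum subsets = 2^6
2^6 = 64

64


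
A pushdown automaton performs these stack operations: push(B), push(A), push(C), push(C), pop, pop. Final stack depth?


Tracing stack operations:
  push(B) -> stack = [B], depth=1
  push(A) -> stack = [B,A], depth=2
  push(C) -> stack = [B,A,C], depth=3
  push(C) -> stack = [B,A,C,C], depth=4
  pop -> removed C, stack = [B,A,C], depth=3
  pop -> removed C, stack = [B,A], depth=2
Final depth = 2

2


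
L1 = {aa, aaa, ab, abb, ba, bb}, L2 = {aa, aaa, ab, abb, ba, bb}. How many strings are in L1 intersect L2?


L1 = {aa, aaa, ab, abb, ba, bb}
L2 = {aa, aaa, ab, abb, ba, bb}
Checking each string in L1 against L2:
  'aa': in L2? Yes
  'aaa': in L2? Yes
  'ab': in L2? Yes
  'abb': in L2? Yes
  'ba': in L2? Yes
  'bb': in L2? Yes
Intersection = {aa, aaa, ab, abb, ba, bb}
|L1 ∩ L2| = 6

6


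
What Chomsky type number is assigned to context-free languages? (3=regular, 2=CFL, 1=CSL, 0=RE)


Chomsky hierarchy levels:
  Type 3: Regular (DFA/NFA/regex)
  Type 2: Context-free (PDA)
  Type 1: Context-sensitive
  Type 0: Recursively enumerable (TM)
'context-free' corresponds to Type 2

2


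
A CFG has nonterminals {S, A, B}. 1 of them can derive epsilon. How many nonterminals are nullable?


Nonterminals: {S, A, B}
A nonterminal is nullable if it can derive epsilon
Counting nullable nonterminals: 1
Total nullable = 1

1


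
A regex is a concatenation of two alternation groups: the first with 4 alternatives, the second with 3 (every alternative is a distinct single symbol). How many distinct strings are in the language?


First group: 4 alternatives
Second group: 3 alternatives
Concatenation: each choice from group 1 pairs with each from group 2
Total = 4 x 3 = 12

12


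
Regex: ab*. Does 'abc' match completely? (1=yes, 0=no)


Pattern: ab*
String: 'abc'
Pattern requires: exactly one 'a' followed by zero or more 'b's
First char is 'a' -> OK
Rest 'bc': all b's? No
Result: 0

0


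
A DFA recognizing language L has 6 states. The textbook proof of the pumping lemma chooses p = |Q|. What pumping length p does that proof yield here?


Pumping lemma for regular languages (standard proof):
Take p = |Q|, the number of DFA states.
Any string of length >= |Q| passes through |Q|+1 states while reading its first |Q| symbols,
so by pigeonhole some state repeats, giving the loop that can be pumped.
Here |Q| = 6
Therefore the proof uses p = 6

6


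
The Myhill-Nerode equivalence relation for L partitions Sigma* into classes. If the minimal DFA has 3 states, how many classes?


Myhill-Nerode theorem:
Number of equivalence classes = number of states in minimal DFA
Minimal DFA states = 3
Therefore equivalence classes = 3

3


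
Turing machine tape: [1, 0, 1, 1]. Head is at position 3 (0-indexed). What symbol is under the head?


Tape: [1, 0, 1, 1]
Positions: 0 1 2 3
Values:    1 0 1 1
Head at position 3
tape[3] = 1

1


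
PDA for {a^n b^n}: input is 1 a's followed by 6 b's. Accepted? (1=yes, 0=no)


Language requires equal numbers of a's and b's
PDA pushes for each 'a', pops for each 'b'
Number of a's = 1
Number of b's = 6
1 != 6 -> Reject

0


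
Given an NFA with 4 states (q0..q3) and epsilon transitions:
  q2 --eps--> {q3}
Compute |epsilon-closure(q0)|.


Starting from q0
Initialize closure = {q0}
q0 has no outgoing epsilon transitions -> nothing to add
Final closure: {q0}
Size = 1

1


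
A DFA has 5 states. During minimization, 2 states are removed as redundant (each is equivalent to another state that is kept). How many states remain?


Original DFA: 5 states
Redundant states removed: 2
Minimized states = original - removed
= 5 - 2
= 3

3


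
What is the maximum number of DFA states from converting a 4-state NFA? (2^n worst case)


NFA has 4 states
Subset construction: each DFA state = subset of NFA states
Maximum subsets = 2^4
2^4 = 16

16


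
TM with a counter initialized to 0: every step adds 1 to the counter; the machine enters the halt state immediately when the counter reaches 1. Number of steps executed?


Counter starts at 0. Counting sequence:
  Step 1: counter = 1
Counter reached 1 -> halt
Total steps = 1

1


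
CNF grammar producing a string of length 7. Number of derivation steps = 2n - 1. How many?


Chomsky Normal Form derivation:
String length n = 7
Each step either:
  - Splits a nonterminal into two (n-1 such steps)
  - Converts a nonterminal to terminal (n such steps)
Total = (n-1) + n = 2n - 1
= 2(7) - 1
= 14 - 1
= 13

13


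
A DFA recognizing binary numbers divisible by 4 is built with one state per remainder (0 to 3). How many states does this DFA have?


Divisibility by 4 is tracked via the remainder mod 4: 0, 1, ..., 3
The construction assigns one state to each remainder
Number of remainders = 4

4


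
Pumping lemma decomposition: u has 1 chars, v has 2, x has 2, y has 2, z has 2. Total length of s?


|s| = |u| + |v| + |x| + |y| + |z|
= 1 + 2 + 2 + 2 + 2
= 3 + 2 + 4
= 5 + 4
= 9

9


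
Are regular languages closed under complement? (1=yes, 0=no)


Regular languages are closed under:
- Union (DFA product construction)
- Intersection (DFA product construction)
- Complement (swap accept/reject states)
- Concatenation (NFA construction)
- Kleene star (NFA construction)
complement is in this list
Therefore: closed

1


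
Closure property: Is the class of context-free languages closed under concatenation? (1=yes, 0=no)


CFL closure properties:
  Closed under: union, concatenation, Kleene star
  NOT closed under: intersection, complement
Operation 'concatenation' is in closed list -> Yes (closed)

1


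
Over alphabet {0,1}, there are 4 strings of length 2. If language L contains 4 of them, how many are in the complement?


Alphabet: {0,1}
String length: 2
Total strings of length 2 = 2^2 = 4
Strings in L = 4
Complement = total - |L|
= 4 - 4
= 0

0


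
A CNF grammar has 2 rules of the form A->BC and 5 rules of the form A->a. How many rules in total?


CNF allows two rule forms:
  A -> BC (binary): 2 rules
  A -> a (terminal): 5 rules
Total = 2 + 5 = 7

7


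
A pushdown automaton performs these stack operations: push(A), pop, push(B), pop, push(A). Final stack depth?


Tracing stack operations:
  push(A) -> stack = [A], depth=1
  pop -> removed A, stack = [], depth=0
  push(B) -> stack = [B], depth=1
  pop -> removed B, stack = [], depth=0
  push(A) -> stack = [A], depth=1
Final depth = 1

1


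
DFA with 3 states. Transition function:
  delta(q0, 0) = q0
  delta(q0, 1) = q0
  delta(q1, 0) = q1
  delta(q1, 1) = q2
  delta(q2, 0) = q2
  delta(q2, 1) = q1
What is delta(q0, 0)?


Looking up transition function:
delta(q0, 0) in the table
Row: q0, Column: 0
Result: q0

q0


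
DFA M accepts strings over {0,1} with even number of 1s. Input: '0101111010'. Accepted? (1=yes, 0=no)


DFA has 2 states: q_even (start, accept=yes) and q_odd
Processing string '0101111010' character by character:
  Position 0: read '0', 1-count=0 -> q_even (no change)
  Position 1: read '1', 1-count=1 -> q_odd
  Position 2: read '0', 1-count=1 -> q_odd (no change)
  Position 3: read '1', 1-count=2 -> q_even
  Position 4: read '1', 1-count=3 -> q_odd
  Position 5: read '1', 1-count=4 -> q_even
  Position 6: read '1', 1-count=5 -> q_odd
  Position 7: read '0', 1-count=5 -> q_odd (no change)
  Position 8: read '1', 1-count=6 -> q_even
  Position 9: read '0', 1-count=6 -> q_even (no change)
Final state: q_even, total 1s = 6 (even); the DFA requires an even count -> accept

1


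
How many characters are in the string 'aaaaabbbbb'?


String: 'aaaaabbbbb'
Counting characters:
  'a' appears 5 time(s)
  'b' appears 5 time(s)
Total length = 5 + 5 = 10

10


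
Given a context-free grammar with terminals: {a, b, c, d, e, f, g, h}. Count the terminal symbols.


Terminal symbols: a, b, c, d, e, f, g, h
Counting each: a (#1), b (#2), c (#3), d (#4), e (#5), f (#6), g (#7), h (#8)
Total = 8

8


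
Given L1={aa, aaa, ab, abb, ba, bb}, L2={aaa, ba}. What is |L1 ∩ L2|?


L1 = {aa, aaa, ab, abb, ba, bb}
L2 = {aaa, ba}
Checking each string in L1 against L2:
  'aa': in L2? No
  'aaa': in L2? Yes
  'ab': in L2? No
  'abb': in L2? No
  'ba': in L2? Yes
  'bb': in L2? No
Intersection = {aaa, ba}
|L1 ∩ L2| = 2

2


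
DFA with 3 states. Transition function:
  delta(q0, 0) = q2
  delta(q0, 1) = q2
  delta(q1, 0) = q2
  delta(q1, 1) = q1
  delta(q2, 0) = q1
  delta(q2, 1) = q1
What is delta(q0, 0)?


Looking up transition function:
delta(q0, 0) in the table
Row: q0, Column: 0
Result: q2

q2


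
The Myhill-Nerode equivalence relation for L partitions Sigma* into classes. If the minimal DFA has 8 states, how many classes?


Myhill-Nerode theorem:
Number of equivalence classes = number of states in minimal DFA
Minimal DFA states = 8
Therefore equivalence classes = 8

8


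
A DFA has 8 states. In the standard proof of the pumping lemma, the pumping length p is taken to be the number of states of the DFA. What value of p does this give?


Pumping lemma for regular languages (standard proof):
Take p = |Q|, the number of DFA states.
Any string of length >= |Q| passes through |Q|+1 states while reading its first |Q| symbols,
so by pigeonhole some state repeats, giving the loop that can be pumped.
Here |Q| = 8
Therefore the proof uses p = 8

8


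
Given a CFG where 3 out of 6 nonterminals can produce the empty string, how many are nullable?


Nonterminals: {S, A, B, C, D, E}
A nonterminal is nullable if it can derive epsilon
Counting nullable nonterminals: 3
Total nullable = 3

3


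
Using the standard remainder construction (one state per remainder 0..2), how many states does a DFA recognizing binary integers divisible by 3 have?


Divisibility by 3 is tracked via the remainder mod 3: 0, 1, ..., 2
The construction assigns one state to each remainder
Number of remainders = 3

3


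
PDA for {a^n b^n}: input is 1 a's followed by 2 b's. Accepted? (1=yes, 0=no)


Language requires equal numbers of a's and b's
PDA pushes for each 'a', pops for each 'b'
Number of a's = 1
Number of b's = 2
1 != 2 -> Reject

0


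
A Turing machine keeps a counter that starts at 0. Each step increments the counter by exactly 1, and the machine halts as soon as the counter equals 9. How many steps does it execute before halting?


Counter starts at 0. Counting sequence:
  Step 1: counter = 1
  Step 2: counter = 2
  Step 3: counter = 3
  Step 4: counter = 4
  Step 5: counter = 5
  Step 6: counter = 6
  ...
  Step 9: counter = 9
Counter reached 9 -> halt
Total steps = 9

9


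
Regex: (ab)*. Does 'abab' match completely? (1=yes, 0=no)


Pattern: (ab)*
String: 'abab'
Pattern requires: zero or more repetitions of 'ab'
Pairs: ['ab', 'ab']
All pairs are 'ab'? Yes
Result: 1

1


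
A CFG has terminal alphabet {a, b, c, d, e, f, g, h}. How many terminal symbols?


Terminal symbols: a, b, c, d, e, f, g, h
Counting each: a (#1), b (#2), c (#3), d (#4), e (#5), f (#6), g (#7), h (#8)
Total = 8

8


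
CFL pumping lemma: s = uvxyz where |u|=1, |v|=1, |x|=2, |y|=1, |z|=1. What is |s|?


|s| = |u| + |v| + |x| + |y| + |z|
= 1 + 1 + 2 + 1 + 1
= 2 + 2 + 2
= 4 + 2
= 6

6


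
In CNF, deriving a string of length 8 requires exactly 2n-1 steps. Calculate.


Chomsky Normal Form derivation:
String length n = 8
Each step either:
  - Splits a nonterminal into two (n-1 such steps)
  - Converts a nonterminal to terminal (n such steps)
Total = (n-1) + n = 2n - 1
= 2(8) - 1
= 16 - 1
= 15

15


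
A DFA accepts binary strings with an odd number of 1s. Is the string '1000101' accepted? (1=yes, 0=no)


DFA has 2 states: q_even (start, accept=no) and q_odd
Processing string '1000101' character by character:
  Position 0: read '1', 1-count=1 -> q_odd
  Position 1: read '0', 1-count=1 -> q_odd (no change)
  Position 2: read '0', 1-count=1 -> q_odd (no change)
  Position 3: read '0', 1-count=1 -> q_odd (no change)
  Position 4: read '1', 1-count=2 -> q_even
  Position 5: read '0', 1-count=2 -> q_even (no change)
  Position 6: read '1', 1-count=3 -> q_odd
Final state: q_odd, total 1s = 3 (odd); the DFA requires an odd count -> accept

1


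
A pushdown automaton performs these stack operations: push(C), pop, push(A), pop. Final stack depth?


Tracing stack operations:
  push(C) -> stack = [C], depth=1
  pop -> removed C, stack = [], depth=0
  push(A) -> stack = [A], depth=1
  pop -> removed A, stack = [], depth=0
Final depth = 0

0


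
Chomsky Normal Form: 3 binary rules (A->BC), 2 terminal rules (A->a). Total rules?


CNF allows two rule forms:
  A -> BC (binary): 3 rules
  A -> a (terminal): 2 rules
Total = 3 + 2 = 5

5


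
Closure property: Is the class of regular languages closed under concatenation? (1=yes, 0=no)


Regular languages are closed under all standard operations:
- Union: Yes (product construction)
- Intersection: Yes (product construction)
- Complement: Yes (swap accept/reject)
- Concatenation: Yes (NFA construction)
Operation: concatenation -> Closed

1


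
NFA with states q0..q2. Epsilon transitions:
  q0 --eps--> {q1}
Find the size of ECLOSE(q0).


Starting from q0
Initialize closure = {q0}
Follow epsilon from q0 -> add q1
Final closure: {q0, q1}
Size = 2

2


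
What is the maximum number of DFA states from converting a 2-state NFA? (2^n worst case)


NFA has 2 states
Subset construction: each DFA state = subset of NFA states
Maximum subsets = 2^2
2^2 = 4

4


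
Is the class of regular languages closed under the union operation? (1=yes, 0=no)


Regular languages are closed under:
- Union (DFA product construction)
- Intersection (DFA product construction)
- Complement (swap accept/reject states)
- Concatenation (NFA construction)
- Kleene star (NFA construction)
union is in this list
Therefore: closed

1


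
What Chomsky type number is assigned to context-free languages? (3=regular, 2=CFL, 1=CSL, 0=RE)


Chomsky hierarchy levels:
  Type 3: Regular (DFA/NFA/regex)
  Type 2: Context-free (PDA)
  Type 1: Context-sensitive
  Type 0: Recursively enumerable (TM)
'context-free' corresponds to Type 2

2


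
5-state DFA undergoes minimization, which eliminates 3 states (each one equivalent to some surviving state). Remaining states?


Original DFA: 5 states
Redundant states removed: 3
Minimized states = original - removed
= 5 - 3
= 2

2


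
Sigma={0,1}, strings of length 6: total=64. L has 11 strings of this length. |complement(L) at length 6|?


Alphabet: {0,1}
String length: 6
Total strings of length 6 = 2^6 = 64
Strings in L = 11
Complement = total - |L|
= 64 - 11
= 53

53


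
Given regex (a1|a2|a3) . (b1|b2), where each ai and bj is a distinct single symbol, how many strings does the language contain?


First group: 3 alternatives
Second group: 2 alternatives
Concatenation: each choice from group 1 pairs with each from group 2
Total = 3 x 2 = 6

6


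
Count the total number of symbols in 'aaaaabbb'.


String: 'aaaaabbb'
Counting characters:
  'a' appears 5 time(s)
  'b' appears 3 time(s)
Total length = 5 + 3 = 8

8


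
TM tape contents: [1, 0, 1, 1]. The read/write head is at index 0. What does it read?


Tape: [1, 0, 1, 1]
Positions: 0 1 2 3
Values:    1 0 1 1
Head at position 0
tape[0] = 1

1


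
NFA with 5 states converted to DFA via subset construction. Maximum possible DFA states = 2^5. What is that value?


NFA has 5 states
Subset construction: each DFA state = subset of NFA states
Maximum subsets = 2^5
2^5 = 32

32


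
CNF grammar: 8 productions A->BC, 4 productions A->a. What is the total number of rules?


CNF allows two rule forms:
  A -> BC (binary): 8 rules
  A -> a (terminal): 4 rules
Total = 8 + 4 = 12

12


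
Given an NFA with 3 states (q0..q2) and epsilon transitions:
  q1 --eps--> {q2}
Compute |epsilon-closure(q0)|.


Starting from q0
Initialize closure = {q0}
q0 has no outgoing epsilon transitions -> nothing to add
Final closure: {q0}
Size = 1

1


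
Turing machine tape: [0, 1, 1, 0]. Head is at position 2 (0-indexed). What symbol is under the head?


Tape: [0, 1, 1, 0]
Positions: 0 1 2 3
Values:    0 1 1 0
Head at position 2
tape[2] = 1

1


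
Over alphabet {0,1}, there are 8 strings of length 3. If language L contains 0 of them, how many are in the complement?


Alphabet: {0,1}
String length: 3
Total strings of length 3 = 2^3 = 8
Strings in L = 0
Complement = total - |L|
= 8 - 0
= 8

8


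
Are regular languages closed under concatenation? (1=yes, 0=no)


Regular languages are closed under all standard operations:
- Union: Yes (product construction)
- Intersection: Yes (product construction)
- Complement: Yes (swap accept/reject)
- Concatenation: Yes (NFA construction)
Operation: concatenation -> Closed

1


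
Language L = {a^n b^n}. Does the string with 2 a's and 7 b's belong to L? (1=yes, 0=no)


Language requires equal numbers of a's and b's
PDA pushes for each 'a', pops for each 'b'
Number of a's = 2
Number of b's = 7
2 != 7 -> Reject

0


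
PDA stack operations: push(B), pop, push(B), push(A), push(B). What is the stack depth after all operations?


Tracing stack operations:
  push(B) -> stack = [B], depth=1
  pop -> removed B, stack = [], depth=0
  push(B) -> stack = [B], depth=1
  push(A) -> stack = [B,A], depth=2
  push(B) -> stack = [B,A,B], depth=3
Final depth = 3

3


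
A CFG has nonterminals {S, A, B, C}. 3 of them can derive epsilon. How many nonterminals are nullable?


Nonterminals: {S, A, B, C}
A nonterminal is nullable if it can derive epsilon
Counting nullable nonterminals: 3
Total nullable = 3

3


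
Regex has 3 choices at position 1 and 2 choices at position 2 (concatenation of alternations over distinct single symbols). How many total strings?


First group: 3 alternatives
Second group: 2 alternatives
Concatenation: each choice from group 1 pairs with each from group 2
Total = 3 x 2 = 6

6


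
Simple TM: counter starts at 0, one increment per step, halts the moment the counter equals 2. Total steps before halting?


Counter starts at 0. Counting sequence:
  Step 1: counter = 1
  Step 2: counter = 2
Counter reached 2 -> halt
Total steps = 2

2


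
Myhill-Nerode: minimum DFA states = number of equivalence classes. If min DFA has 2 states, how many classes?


Myhill-Nerode theorem:
Number of equivalence classes = number of states in minimal DFA
Minimal DFA states = 2
Therefore equivalence classes = 2

2


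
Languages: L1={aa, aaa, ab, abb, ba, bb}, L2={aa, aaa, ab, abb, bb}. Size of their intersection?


L1 = {aa, aaa, ab, abb, ba, bb}
L2 = {aa, aaa, ab, abb, bb}
Checking each string in L1 against L2:
  'aa': in L2? Yes
  'aaa': in L2? Yes
  'ab': in L2? Yes
  'abb': in L2? Yes
  'ba': in L2? No
  'bb': in L2? Yes
Intersection = {aa, aaa, ab, abb, bb}
|L1 ∩ L2| = 5

5


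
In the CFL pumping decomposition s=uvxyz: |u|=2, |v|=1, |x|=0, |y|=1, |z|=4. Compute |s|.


|s| = |u| + |v| + |x| + |y| + |z|
= 2 + 1 + 0 + 1 + 4
= 3 + 0 + 5
= 3 + 5
= 8

8


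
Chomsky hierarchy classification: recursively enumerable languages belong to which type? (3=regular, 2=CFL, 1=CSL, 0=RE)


Chomsky hierarchy levels:
  Type 3: Regular (DFA/NFA/regex)
  Type 2: Context-free (PDA)
  Type 1: Context-sensitive
  Type 0: Recursively enumerable (TM)
'recursively enumerable' corresponds to Type 0

0


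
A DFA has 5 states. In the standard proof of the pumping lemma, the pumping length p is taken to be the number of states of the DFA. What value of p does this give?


Pumping lemma for regular languages (standard proof):
Take p = |Q|, the number of DFA states.
Any string of length >= |Q| passes through |Q|+1 states while reading its first |Q| symbols,
so by pigeonhole some state repeats, giving the loop that can be pumped.
Here |Q| = 5
Therefore the proof uses p = 5

5


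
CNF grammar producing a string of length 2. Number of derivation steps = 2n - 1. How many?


Chomsky Normal Form derivation:
String length n = 2
Each step either:
  - Splits a nonterminal into two (n-1 such steps)
  - Converts a nonterminal to terminal (n such steps)
Total = (n-1) + n = 2n - 1
= 2(2) - 1
= 4 - 1
= 3

3


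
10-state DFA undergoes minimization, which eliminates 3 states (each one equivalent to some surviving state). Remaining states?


Original DFA: 10 states
Redundant states removed: 3
Minimized states = original - removed
= 10 - 3
= 7

7


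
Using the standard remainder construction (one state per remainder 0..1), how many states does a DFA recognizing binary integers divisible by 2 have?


Divisibility by 2 is tracked via the remainder mod 2: 0, 1, ..., 1
The construction assigns one state to each remainder
Number of remainders = 2

2


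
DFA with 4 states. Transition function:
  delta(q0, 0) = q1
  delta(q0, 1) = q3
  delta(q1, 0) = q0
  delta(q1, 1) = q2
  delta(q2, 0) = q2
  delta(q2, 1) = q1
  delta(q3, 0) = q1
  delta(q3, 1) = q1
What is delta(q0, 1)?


Looking up transition function:
delta(q0, 1) in the table
Row: q0, Column: 1
Result: q3

q3


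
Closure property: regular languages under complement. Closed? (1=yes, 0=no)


Regular languages are closed under:
- Union (DFA product construction)
- Intersection (DFA product construction)
- Complement (swap accept/reject states)
- Concatenation (NFA construction)
- Kleene star (NFA construction)
complement is in this list
Therefore: closed

1


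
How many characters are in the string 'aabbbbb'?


String: 'aabbbbb'
Counting characters:
  'a' appears 2 time(s)
  'b' appears 5 time(s)
Total length = 2 + 5 = 7

7


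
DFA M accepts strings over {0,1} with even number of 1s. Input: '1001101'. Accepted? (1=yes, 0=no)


DFA has 2 states: q_even (start, accept=yes) and q_odd
Processing string '1001101' character by character:
  Position 0: read '1', 1-count=1 -> q_odd
  Position 1: read '0', 1-count=1 -> q_odd (no change)
  Position 2: read '0', 1-count=1 -> q_odd (no change)
  Position 3: read '1', 1-count=2 -> q_even
  Position 4: read '1', 1-count=3 -> q_odd
  Position 5: read '0', 1-count=3 -> q_odd (no change)
  Position 6: read '1', 1-count=4 -> q_even
Final state: q_even, total 1s = 4 (even); the DFA requires an even count -> accept

1


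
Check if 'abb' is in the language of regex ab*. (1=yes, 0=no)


Pattern: ab*
String: 'abb'
Pattern requires: exactly one 'a' followed by zero or more 'b's
First char is 'a' -> OK
Rest 'bb': all b's? Yes
Result: 1

1


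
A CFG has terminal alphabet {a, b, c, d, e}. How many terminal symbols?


Terminal symbols: a, b, c, d, e
Counting each: a (#1), b (#2), c (#3), d (#4), e (#5)
Total = 5

5


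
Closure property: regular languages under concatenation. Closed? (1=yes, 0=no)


Regular languages are closed under:
- Union (DFA product construction)
- Intersection (DFA product construction)
- Complement (swap accept/reject states)
- Concatenation (NFA construction)
- Kleene star (NFA construction)
concatenation is in this list
Therefore: closed

1


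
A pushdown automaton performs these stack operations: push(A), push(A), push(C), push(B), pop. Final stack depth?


Tracing stack operations:
  push(A) -> stack = [A], depth=1
  push(A) -> stack = [A,A], depth=2
  push(C) -> stack = [A,A,C], depth=3
  push(B) -> stack = [A,A,C,B], depth=4
  pop -> removed B, stack = [A,A,C], depth=3
Final depth = 3

3


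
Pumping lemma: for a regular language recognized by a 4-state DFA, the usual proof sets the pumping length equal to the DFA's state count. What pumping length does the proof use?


Pumping lemma for regular languages (standard proof):
Take p = |Q|, the number of DFA states.
Any string of length >= |Q| passes through |Q|+1 states while reading its first |Q| symbols,
so by pigeonhole some state repeats, giving the loop that can be pumped.
Here |Q| = 4
Therefore the proof uses p = 4

4


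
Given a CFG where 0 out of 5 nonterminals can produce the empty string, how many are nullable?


Nonterminals: {S, A, B, C, D}
A nonterminal is nullable if it can derive epsilon
Counting nullable nonterminals: 0
Total nullable = 0

0


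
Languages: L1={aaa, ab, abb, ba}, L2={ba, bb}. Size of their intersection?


L1 = {aaa, ab, abb, ba}
L2 = {ba, bb}
Checking each string in L1 against L2:
  'aaa': in L2? No
  'ab': in L2? No
  'abb': in L2? No
  'ba': in L2? Yes
Intersection = {ba}
|L1 ∩ L2| = 1

1


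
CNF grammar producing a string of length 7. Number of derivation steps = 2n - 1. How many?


Chomsky Normal Form derivation:
String length n = 7
Each step either:
  - Splits a nonterminal into two (n-1 such steps)
  - Converts a nonterminal to terminal (n such steps)
Total = (n-1) + n = 2n - 1
= 2(7) - 1
= 14 - 1
= 13

13


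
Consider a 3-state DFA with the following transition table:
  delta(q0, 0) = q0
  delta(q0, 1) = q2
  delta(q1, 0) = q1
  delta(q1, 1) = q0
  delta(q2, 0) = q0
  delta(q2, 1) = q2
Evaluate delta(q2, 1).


Looking up transition function:
delta(q2, 1) in the table
Row: q2, Column: 1
Result: q2

q2


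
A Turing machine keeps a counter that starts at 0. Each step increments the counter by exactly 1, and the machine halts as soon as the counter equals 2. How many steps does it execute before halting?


Counter starts at 0. Counting sequence:
  Step 1: counter = 1
  Step 2: counter = 2
Counter reached 2 -> halt
Total steps = 2

2


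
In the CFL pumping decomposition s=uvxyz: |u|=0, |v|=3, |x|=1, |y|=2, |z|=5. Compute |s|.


|s| = |u| + |v| + |x| + |y| + |z|
= 0 + 3 + 1 + 2 + 5
= 3 + 1 + 7
= 4 + 7
= 11

11


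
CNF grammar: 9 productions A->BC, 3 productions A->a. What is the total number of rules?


CNF allows two rule forms:
  A -> BC (binary): 9 rules
  A -> a (terminal): 3 rules
Total = 9 + 3 = 12

12


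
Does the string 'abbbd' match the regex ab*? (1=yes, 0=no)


Pattern: ab*
String: 'abbbd'
Pattern requires: exactly one 'a' followed by zero or more 'b's
First char is 'a' -> OK
Rest 'bbbd': all b's? No
Result: 0

0
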